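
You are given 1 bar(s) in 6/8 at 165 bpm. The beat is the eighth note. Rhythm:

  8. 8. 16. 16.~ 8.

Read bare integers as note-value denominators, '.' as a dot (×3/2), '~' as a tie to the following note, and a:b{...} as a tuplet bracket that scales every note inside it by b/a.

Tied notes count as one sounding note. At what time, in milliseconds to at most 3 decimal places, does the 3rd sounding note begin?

note 3 onset = 3b = 1090.909ms

1. 0.0ms @ 0 + 545.455ms (3/2)
2. 545.455ms @ 3/2 + 545.455ms (3/2)
3. 1090.909ms @ 3 + 272.727ms (3/4)
4. 1363.636ms @ 15/4 + 818.182ms (9/4)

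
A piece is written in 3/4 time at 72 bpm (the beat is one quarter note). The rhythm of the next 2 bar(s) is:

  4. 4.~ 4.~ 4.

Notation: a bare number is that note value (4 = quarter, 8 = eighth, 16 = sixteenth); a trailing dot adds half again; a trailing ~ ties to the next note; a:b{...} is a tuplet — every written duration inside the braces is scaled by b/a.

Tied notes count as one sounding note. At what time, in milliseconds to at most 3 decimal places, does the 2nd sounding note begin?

note 2 onset = 3/2b = 1250.0ms

1. 0.0ms @ 0 + 1250.0ms (3/2)
2. 1250.0ms @ 3/2 + 3750.0ms (9/2)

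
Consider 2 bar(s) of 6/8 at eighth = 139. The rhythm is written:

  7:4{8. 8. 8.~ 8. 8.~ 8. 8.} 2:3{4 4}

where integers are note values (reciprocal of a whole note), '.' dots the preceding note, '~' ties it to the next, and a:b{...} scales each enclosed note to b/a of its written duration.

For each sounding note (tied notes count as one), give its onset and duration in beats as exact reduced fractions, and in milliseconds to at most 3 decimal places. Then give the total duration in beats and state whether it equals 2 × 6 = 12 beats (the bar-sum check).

1) 0.0ms=0b +369.99ms=6/7b
2) 369.99ms=6/7b +369.99ms=6/7b
3) 739.979ms=12/7b +739.979ms=12/7b
4) 1479.959ms=24/7b +739.979ms=12/7b
5) 2219.938ms=36/7b +369.99ms=6/7b
6) 2589.928ms=6b +1294.964ms=3b
7) 3884.892ms=9b +1294.964ms=3b
Σ=12b of 12 (139bpm 6/8) — PASS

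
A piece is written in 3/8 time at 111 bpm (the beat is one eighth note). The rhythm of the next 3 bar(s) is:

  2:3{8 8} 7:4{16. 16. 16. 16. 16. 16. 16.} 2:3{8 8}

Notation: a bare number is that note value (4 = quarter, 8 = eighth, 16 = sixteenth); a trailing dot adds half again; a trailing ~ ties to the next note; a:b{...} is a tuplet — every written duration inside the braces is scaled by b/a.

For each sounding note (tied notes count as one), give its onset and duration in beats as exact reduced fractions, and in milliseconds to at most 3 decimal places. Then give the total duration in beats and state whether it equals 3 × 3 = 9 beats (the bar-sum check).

1) 0.0ms=0b +810.811ms=3/2b
2) 810.811ms=3/2b +810.811ms=3/2b
3) 1621.622ms=3b +231.66ms=3/7b
4) 1853.282ms=24/7b +231.66ms=3/7b
5) 2084.942ms=27/7b +231.66ms=3/7b
6) 2316.602ms=30/7b +231.66ms=3/7b
7) 2548.263ms=33/7b +231.66ms=3/7b
8) 2779.923ms=36/7b +231.66ms=3/7b
9) 3011.583ms=39/7b +231.66ms=3/7b
10) 3243.243ms=6b +810.811ms=3/2b
11) 4054.054ms=15/2b +810.811ms=3/2b
Σ=9b of 9 (111bpm 3/8) — PASS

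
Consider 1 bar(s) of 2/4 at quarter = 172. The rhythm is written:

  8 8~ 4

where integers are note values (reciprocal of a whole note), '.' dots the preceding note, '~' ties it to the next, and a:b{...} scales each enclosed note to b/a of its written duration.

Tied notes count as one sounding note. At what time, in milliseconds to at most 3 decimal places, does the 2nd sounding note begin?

note 2 onset = 1/2b = 174.419ms

1. 0.0ms @ 0 + 174.419ms (1/2)
2. 174.419ms @ 1/2 + 523.256ms (3/2)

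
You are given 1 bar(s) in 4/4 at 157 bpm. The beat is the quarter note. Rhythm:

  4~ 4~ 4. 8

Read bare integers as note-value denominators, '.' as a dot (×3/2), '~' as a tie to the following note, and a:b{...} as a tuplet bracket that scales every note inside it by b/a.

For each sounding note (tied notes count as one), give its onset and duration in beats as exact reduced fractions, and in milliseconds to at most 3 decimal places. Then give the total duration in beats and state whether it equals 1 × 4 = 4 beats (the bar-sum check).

1) 0.0ms=0b +1337.58ms=7/2b
2) 1337.58ms=7/2b +191.083ms=1/2b
Σ=4b of 4 (157bpm 4/4) — PASS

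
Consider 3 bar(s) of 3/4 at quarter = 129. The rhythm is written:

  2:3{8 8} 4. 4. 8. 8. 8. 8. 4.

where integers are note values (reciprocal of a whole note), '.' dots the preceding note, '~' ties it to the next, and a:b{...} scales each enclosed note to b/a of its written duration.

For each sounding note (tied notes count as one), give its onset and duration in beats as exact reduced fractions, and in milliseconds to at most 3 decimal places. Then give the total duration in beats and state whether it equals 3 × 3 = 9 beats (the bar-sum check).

1) 0.0ms=0b +348.837ms=3/4b
2) 348.837ms=3/4b +348.837ms=3/4b
3) 697.674ms=3/2b +697.674ms=3/2b
4) 1395.349ms=3b +697.674ms=3/2b
5) 2093.023ms=9/2b +348.837ms=3/4b
6) 2441.86ms=21/4b +348.837ms=3/4b
7) 2790.698ms=6b +348.837ms=3/4b
8) 3139.535ms=27/4b +348.837ms=3/4b
9) 3488.372ms=15/2b +697.674ms=3/2b
Σ=9b of 9 (129bpm 3/4) — PASS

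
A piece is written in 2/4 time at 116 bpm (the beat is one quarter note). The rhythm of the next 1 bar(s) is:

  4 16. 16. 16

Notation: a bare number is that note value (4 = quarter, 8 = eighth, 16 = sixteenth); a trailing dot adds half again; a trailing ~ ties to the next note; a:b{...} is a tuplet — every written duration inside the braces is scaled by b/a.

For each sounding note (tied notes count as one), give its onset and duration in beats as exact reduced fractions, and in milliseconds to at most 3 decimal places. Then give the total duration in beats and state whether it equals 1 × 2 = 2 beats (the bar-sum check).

1) 0.0ms=0b +517.241ms=1b
2) 517.241ms=1b +193.966ms=3/8b
3) 711.207ms=11/8b +193.966ms=3/8b
4) 905.172ms=7/4b +129.31ms=1/4b
Σ=2b of 2 (116bpm 2/4) — PASS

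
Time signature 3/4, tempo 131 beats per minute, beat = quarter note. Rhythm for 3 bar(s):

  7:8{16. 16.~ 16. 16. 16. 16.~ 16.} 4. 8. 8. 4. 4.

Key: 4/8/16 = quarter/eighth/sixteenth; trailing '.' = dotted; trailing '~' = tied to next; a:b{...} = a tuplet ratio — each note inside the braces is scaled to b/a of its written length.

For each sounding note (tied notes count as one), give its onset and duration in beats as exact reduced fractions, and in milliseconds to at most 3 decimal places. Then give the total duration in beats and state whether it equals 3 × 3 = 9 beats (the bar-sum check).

1) 0.0ms=0b +196.292ms=3/7b
2) 196.292ms=3/7b +392.585ms=6/7b
3) 588.877ms=9/7b +196.292ms=3/7b
4) 785.169ms=12/7b +196.292ms=3/7b
5) 981.461ms=15/7b +392.585ms=6/7b
6) 1374.046ms=3b +687.023ms=3/2b
7) 2061.069ms=9/2b +343.511ms=3/4b
8) 2404.58ms=21/4b +343.511ms=3/4b
9) 2748.092ms=6b +687.023ms=3/2b
10) 3435.115ms=15/2b +687.023ms=3/2b
Σ=9b of 9 (131bpm 3/4) — PASS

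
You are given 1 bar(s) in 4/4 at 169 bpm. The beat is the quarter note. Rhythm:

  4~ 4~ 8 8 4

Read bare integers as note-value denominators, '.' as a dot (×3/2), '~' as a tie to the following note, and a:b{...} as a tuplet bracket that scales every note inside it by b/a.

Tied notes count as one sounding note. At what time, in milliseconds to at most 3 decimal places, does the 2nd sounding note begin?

1. 0.0ms @ 0 + 887.574ms (5/2)
2. 887.574ms @ 5/2 + 177.515ms (1/2)
3. 1065.089ms @ 3 + 355.03ms (1)

note 2 onset = 5/2b = 887.574ms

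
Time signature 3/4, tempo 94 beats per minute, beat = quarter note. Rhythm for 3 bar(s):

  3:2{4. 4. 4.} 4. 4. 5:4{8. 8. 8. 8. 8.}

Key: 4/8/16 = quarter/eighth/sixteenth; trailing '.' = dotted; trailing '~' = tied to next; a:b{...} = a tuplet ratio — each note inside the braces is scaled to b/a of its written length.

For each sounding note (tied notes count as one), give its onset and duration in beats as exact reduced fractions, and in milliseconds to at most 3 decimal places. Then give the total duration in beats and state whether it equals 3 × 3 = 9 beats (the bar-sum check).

1) 0.0ms=0b +638.298ms=1b
2) 638.298ms=1b +638.298ms=1b
3) 1276.596ms=2b +638.298ms=1b
4) 1914.894ms=3b +957.447ms=3/2b
5) 2872.34ms=9/2b +957.447ms=3/2b
6) 3829.787ms=6b +382.979ms=3/5b
7) 4212.766ms=33/5b +382.979ms=3/5b
8) 4595.745ms=36/5b +382.979ms=3/5b
9) 4978.723ms=39/5b +382.979ms=3/5b
10) 5361.702ms=42/5b +382.979ms=3/5b
Σ=9b of 9 (94bpm 3/4) — PASS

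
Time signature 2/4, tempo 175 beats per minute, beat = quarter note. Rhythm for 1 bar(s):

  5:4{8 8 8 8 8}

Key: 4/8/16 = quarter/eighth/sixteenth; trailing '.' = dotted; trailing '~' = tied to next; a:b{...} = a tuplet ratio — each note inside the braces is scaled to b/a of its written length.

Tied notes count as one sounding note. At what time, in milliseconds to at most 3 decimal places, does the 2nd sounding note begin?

1. 0.0ms @ 0 + 137.143ms (2/5)
2. 137.143ms @ 2/5 + 137.143ms (2/5)
3. 274.286ms @ 4/5 + 137.143ms (2/5)
4. 411.429ms @ 6/5 + 137.143ms (2/5)
5. 548.571ms @ 8/5 + 137.143ms (2/5)

note 2 onset = 2/5b = 137.143ms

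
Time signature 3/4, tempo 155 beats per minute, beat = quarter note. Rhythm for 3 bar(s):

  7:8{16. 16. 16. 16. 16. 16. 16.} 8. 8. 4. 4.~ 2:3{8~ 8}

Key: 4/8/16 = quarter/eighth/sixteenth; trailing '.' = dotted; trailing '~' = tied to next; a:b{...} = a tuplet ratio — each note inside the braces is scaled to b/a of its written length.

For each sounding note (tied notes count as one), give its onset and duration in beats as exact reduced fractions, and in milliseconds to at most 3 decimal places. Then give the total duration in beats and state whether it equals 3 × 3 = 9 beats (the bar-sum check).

1) 0.0ms=0b +165.899ms=3/7b
2) 165.899ms=3/7b +165.899ms=3/7b
3) 331.797ms=6/7b +165.899ms=3/7b
4) 497.696ms=9/7b +165.899ms=3/7b
5) 663.594ms=12/7b +165.899ms=3/7b
6) 829.493ms=15/7b +165.899ms=3/7b
7) 995.392ms=18/7b +165.899ms=3/7b
8) 1161.29ms=3b +290.323ms=3/4b
9) 1451.613ms=15/4b +290.323ms=3/4b
10) 1741.935ms=9/2b +580.645ms=3/2b
11) 2322.581ms=6b +1161.29ms=3b
Σ=9b of 9 (155bpm 3/4) — PASS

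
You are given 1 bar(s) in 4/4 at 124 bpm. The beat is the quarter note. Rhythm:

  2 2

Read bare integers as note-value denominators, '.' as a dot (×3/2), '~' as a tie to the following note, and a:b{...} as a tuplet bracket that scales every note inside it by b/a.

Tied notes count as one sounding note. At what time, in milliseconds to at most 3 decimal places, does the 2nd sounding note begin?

note 2 onset = 2b = 967.742ms

1. 0.0ms @ 0 + 967.742ms (2)
2. 967.742ms @ 2 + 967.742ms (2)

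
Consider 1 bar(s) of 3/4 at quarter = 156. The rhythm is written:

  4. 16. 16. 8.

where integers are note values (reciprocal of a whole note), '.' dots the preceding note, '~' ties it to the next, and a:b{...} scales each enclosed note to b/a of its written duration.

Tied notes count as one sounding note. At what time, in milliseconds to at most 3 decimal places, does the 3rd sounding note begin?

note 3 onset = 15/8b = 721.154ms

1. 0.0ms @ 0 + 576.923ms (3/2)
2. 576.923ms @ 3/2 + 144.231ms (3/8)
3. 721.154ms @ 15/8 + 144.231ms (3/8)
4. 865.385ms @ 9/4 + 288.462ms (3/4)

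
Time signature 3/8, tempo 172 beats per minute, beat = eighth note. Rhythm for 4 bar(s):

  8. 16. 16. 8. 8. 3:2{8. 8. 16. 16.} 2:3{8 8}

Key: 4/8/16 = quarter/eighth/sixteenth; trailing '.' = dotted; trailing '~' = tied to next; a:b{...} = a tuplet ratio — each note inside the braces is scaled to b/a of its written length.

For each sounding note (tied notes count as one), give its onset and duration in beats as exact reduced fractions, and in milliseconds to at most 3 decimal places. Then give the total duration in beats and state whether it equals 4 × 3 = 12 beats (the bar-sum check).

1) 0.0ms=0b +523.256ms=3/2b
2) 523.256ms=3/2b +261.628ms=3/4b
3) 784.884ms=9/4b +261.628ms=3/4b
4) 1046.512ms=3b +523.256ms=3/2b
5) 1569.767ms=9/2b +523.256ms=3/2b
6) 2093.023ms=6b +348.837ms=1b
7) 2441.86ms=7b +348.837ms=1b
8) 2790.698ms=8b +174.419ms=1/2b
9) 2965.116ms=17/2b +174.419ms=1/2b
10) 3139.535ms=9b +523.256ms=3/2b
11) 3662.791ms=21/2b +523.256ms=3/2b
Σ=12b of 12 (172bpm 3/8) — PASS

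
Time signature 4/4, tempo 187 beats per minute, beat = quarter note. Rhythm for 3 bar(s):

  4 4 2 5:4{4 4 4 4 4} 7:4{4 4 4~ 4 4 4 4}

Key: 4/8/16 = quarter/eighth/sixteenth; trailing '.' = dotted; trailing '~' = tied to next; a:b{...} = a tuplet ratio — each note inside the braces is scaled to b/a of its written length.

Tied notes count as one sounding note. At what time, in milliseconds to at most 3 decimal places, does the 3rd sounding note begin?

note 3 onset = 2b = 641.711ms

1. 0.0ms @ 0 + 320.856ms (1)
2. 320.856ms @ 1 + 320.856ms (1)
3. 641.711ms @ 2 + 641.711ms (2)
4. 1283.422ms @ 4 + 256.684ms (4/5)
5. 1540.107ms @ 24/5 + 256.684ms (4/5)
6. 1796.791ms @ 28/5 + 256.684ms (4/5)
7. 2053.476ms @ 32/5 + 256.684ms (4/5)
8. 2310.16ms @ 36/5 + 256.684ms (4/5)
9. 2566.845ms @ 8 + 183.346ms (4/7)
10. 2750.191ms @ 60/7 + 183.346ms (4/7)
11. 2933.537ms @ 64/7 + 366.692ms (8/7)
12. 3300.229ms @ 72/7 + 183.346ms (4/7)
13. 3483.575ms @ 76/7 + 183.346ms (4/7)
14. 3666.921ms @ 80/7 + 183.346ms (4/7)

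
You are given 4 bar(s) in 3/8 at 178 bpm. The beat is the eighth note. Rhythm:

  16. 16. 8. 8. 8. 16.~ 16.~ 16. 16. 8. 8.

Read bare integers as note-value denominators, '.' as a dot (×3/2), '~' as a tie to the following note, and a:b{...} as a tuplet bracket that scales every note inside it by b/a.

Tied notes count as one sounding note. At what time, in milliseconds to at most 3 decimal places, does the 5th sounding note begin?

1. 0.0ms @ 0 + 252.809ms (3/4)
2. 252.809ms @ 3/4 + 252.809ms (3/4)
3. 505.618ms @ 3/2 + 505.618ms (3/2)
4. 1011.236ms @ 3 + 505.618ms (3/2)
5. 1516.854ms @ 9/2 + 505.618ms (3/2)
6. 2022.472ms @ 6 + 758.427ms (9/4)
7. 2780.899ms @ 33/4 + 252.809ms (3/4)
8. 3033.708ms @ 9 + 505.618ms (3/2)
9. 3539.326ms @ 21/2 + 505.618ms (3/2)

note 5 onset = 9/2b = 1516.854ms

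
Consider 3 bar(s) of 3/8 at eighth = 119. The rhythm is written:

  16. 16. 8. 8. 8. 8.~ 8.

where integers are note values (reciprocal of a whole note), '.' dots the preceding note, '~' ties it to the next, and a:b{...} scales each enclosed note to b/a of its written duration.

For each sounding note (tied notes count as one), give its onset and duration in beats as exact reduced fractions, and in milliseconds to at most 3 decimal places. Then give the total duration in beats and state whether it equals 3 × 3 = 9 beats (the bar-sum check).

1) 0.0ms=0b +378.151ms=3/4b
2) 378.151ms=3/4b +378.151ms=3/4b
3) 756.303ms=3/2b +756.303ms=3/2b
4) 1512.605ms=3b +756.303ms=3/2b
5) 2268.908ms=9/2b +756.303ms=3/2b
6) 3025.21ms=6b +1512.605ms=3b
Σ=9b of 9 (119bpm 3/8) — PASS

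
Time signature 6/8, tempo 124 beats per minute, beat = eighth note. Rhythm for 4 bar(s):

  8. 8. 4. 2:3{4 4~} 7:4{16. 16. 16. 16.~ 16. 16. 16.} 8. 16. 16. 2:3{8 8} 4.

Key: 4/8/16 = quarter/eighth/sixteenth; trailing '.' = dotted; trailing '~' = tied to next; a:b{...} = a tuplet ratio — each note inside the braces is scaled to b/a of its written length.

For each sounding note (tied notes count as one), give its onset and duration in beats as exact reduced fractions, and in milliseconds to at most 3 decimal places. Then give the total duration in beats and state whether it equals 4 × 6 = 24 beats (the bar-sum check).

1) 0.0ms=0b +725.806ms=3/2b
2) 725.806ms=3/2b +725.806ms=3/2b
3) 1451.613ms=3b +1451.613ms=3b
4) 2903.226ms=6b +1451.613ms=3b
5) 4354.839ms=9b +1658.986ms=24/7b
6) 6013.825ms=87/7b +207.373ms=3/7b
7) 6221.198ms=90/7b +207.373ms=3/7b
8) 6428.571ms=93/7b +414.747ms=6/7b
9) 6843.318ms=99/7b +207.373ms=3/7b
10) 7050.691ms=102/7b +207.373ms=3/7b
11) 7258.065ms=15b +725.806ms=3/2b
12) 7983.871ms=33/2b +362.903ms=3/4b
13) 8346.774ms=69/4b +362.903ms=3/4b
14) 8709.677ms=18b +725.806ms=3/2b
15) 9435.484ms=39/2b +725.806ms=3/2b
16) 10161.29ms=21b +1451.613ms=3b
Σ=24b of 24 (124bpm 6/8) — PASS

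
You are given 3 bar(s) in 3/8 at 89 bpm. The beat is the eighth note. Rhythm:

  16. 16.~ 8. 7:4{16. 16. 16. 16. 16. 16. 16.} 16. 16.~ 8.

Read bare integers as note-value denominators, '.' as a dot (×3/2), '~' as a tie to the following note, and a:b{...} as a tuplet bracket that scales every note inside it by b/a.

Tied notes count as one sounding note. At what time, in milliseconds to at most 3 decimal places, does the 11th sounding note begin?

1. 0.0ms @ 0 + 505.618ms (3/4)
2. 505.618ms @ 3/4 + 1516.854ms (9/4)
3. 2022.472ms @ 3 + 288.925ms (3/7)
4. 2311.396ms @ 24/7 + 288.925ms (3/7)
5. 2600.321ms @ 27/7 + 288.925ms (3/7)
6. 2889.246ms @ 30/7 + 288.925ms (3/7)
7. 3178.17ms @ 33/7 + 288.925ms (3/7)
8. 3467.095ms @ 36/7 + 288.925ms (3/7)
9. 3756.019ms @ 39/7 + 288.925ms (3/7)
10. 4044.944ms @ 6 + 505.618ms (3/4)
11. 4550.562ms @ 27/4 + 1516.854ms (9/4)

note 11 onset = 27/4b = 4550.562ms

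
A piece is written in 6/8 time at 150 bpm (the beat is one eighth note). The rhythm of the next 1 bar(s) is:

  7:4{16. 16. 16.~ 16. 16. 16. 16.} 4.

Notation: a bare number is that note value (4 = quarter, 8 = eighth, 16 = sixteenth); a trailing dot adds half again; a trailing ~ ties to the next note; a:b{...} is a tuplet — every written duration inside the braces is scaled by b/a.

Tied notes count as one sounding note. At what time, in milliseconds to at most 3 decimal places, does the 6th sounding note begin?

1. 0.0ms @ 0 + 171.429ms (3/7)
2. 171.429ms @ 3/7 + 171.429ms (3/7)
3. 342.857ms @ 6/7 + 342.857ms (6/7)
4. 685.714ms @ 12/7 + 171.429ms (3/7)
5. 857.143ms @ 15/7 + 171.429ms (3/7)
6. 1028.571ms @ 18/7 + 171.429ms (3/7)
7. 1200.0ms @ 3 + 1200.0ms (3)

note 6 onset = 18/7b = 1028.571ms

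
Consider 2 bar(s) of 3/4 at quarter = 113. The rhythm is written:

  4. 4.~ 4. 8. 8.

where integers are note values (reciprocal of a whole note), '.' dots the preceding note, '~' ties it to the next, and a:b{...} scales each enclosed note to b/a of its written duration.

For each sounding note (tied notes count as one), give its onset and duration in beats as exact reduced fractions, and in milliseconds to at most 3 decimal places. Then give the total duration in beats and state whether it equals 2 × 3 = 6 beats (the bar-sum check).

1) 0.0ms=0b +796.46ms=3/2b
2) 796.46ms=3/2b +1592.92ms=3b
3) 2389.381ms=9/2b +398.23ms=3/4b
4) 2787.611ms=21/4b +398.23ms=3/4b
Σ=6b of 6 (113bpm 3/4) — PASS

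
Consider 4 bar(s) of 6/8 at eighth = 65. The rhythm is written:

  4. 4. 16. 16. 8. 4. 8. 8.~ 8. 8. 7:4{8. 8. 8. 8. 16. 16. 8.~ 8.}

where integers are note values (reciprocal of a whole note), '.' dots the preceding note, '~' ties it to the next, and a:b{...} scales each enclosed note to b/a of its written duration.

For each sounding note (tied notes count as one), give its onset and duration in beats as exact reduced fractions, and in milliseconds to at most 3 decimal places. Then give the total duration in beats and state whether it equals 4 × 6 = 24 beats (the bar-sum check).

1) 0.0ms=0b +2769.231ms=3b
2) 2769.231ms=3b +2769.231ms=3b
3) 5538.462ms=6b +692.308ms=3/4b
4) 6230.769ms=27/4b +692.308ms=3/4b
5) 6923.077ms=15/2b +1384.615ms=3/2b
6) 8307.692ms=9b +2769.231ms=3b
7) 11076.923ms=12b +1384.615ms=3/2b
8) 12461.538ms=27/2b +2769.231ms=3b
9) 15230.769ms=33/2b +1384.615ms=3/2b
10) 16615.385ms=18b +791.209ms=6/7b
11) 17406.593ms=132/7b +791.209ms=6/7b
12) 18197.802ms=138/7b +791.209ms=6/7b
13) 18989.011ms=144/7b +791.209ms=6/7b
14) 19780.22ms=150/7b +395.604ms=3/7b
15) 20175.824ms=153/7b +395.604ms=3/7b
16) 20571.429ms=156/7b +1582.418ms=12/7b
Σ=24b of 24 (65bpm 6/8) — PASS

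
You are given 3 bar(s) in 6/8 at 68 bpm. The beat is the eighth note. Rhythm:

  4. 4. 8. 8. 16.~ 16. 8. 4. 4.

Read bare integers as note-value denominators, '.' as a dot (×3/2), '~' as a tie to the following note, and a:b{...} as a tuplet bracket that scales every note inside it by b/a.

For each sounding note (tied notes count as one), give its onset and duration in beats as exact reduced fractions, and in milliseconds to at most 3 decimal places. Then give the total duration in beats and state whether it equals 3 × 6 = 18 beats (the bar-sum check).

1) 0.0ms=0b +2647.059ms=3b
2) 2647.059ms=3b +2647.059ms=3b
3) 5294.118ms=6b +1323.529ms=3/2b
4) 6617.647ms=15/2b +1323.529ms=3/2b
5) 7941.176ms=9b +1323.529ms=3/2b
6) 9264.706ms=21/2b +1323.529ms=3/2b
7) 10588.235ms=12b +2647.059ms=3b
8) 13235.294ms=15b +2647.059ms=3b
Σ=18b of 18 (68bpm 6/8) — PASS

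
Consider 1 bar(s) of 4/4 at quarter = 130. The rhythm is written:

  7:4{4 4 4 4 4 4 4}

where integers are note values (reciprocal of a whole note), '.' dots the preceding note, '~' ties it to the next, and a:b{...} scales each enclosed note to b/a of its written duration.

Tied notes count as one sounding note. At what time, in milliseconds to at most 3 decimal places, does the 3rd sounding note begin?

1. 0.0ms @ 0 + 263.736ms (4/7)
2. 263.736ms @ 4/7 + 263.736ms (4/7)
3. 527.473ms @ 8/7 + 263.736ms (4/7)
4. 791.209ms @ 12/7 + 263.736ms (4/7)
5. 1054.945ms @ 16/7 + 263.736ms (4/7)
6. 1318.681ms @ 20/7 + 263.736ms (4/7)
7. 1582.418ms @ 24/7 + 263.736ms (4/7)

note 3 onset = 8/7b = 527.473ms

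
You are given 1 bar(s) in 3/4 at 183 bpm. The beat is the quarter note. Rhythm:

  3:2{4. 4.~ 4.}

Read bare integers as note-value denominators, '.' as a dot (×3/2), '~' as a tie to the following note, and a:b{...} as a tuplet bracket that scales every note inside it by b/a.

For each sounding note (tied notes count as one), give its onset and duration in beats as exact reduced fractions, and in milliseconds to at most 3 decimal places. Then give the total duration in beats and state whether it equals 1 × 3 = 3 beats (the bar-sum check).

1) 0.0ms=0b +327.869ms=1b
2) 327.869ms=1b +655.738ms=2b
Σ=3b of 3 (183bpm 3/4) — PASS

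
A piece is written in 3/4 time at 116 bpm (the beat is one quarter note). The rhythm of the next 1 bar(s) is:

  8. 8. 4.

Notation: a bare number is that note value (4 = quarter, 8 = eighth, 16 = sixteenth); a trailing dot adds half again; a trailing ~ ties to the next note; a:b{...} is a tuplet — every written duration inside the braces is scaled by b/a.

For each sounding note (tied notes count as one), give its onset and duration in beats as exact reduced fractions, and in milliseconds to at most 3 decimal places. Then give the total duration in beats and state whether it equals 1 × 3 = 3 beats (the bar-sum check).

1) 0.0ms=0b +387.931ms=3/4b
2) 387.931ms=3/4b +387.931ms=3/4b
3) 775.862ms=3/2b +775.862ms=3/2b
Σ=3b of 3 (116bpm 3/4) — PASS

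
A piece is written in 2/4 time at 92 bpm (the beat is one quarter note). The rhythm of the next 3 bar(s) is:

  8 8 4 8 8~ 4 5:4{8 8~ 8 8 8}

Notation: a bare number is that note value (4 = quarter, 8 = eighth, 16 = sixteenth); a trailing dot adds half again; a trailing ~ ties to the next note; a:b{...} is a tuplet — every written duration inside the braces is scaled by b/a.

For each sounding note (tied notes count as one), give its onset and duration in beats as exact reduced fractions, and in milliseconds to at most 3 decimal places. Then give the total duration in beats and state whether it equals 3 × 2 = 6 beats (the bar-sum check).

1) 0.0ms=0b +326.087ms=1/2b
2) 326.087ms=1/2b +326.087ms=1/2b
3) 652.174ms=1b +652.174ms=1b
4) 1304.348ms=2b +326.087ms=1/2b
5) 1630.435ms=5/2b +978.261ms=3/2b
6) 2608.696ms=4b +260.87ms=2/5b
7) 2869.565ms=22/5b +521.739ms=4/5b
8) 3391.304ms=26/5b +260.87ms=2/5b
9) 3652.174ms=28/5b +260.87ms=2/5b
Σ=6b of 6 (92bpm 2/4) — PASS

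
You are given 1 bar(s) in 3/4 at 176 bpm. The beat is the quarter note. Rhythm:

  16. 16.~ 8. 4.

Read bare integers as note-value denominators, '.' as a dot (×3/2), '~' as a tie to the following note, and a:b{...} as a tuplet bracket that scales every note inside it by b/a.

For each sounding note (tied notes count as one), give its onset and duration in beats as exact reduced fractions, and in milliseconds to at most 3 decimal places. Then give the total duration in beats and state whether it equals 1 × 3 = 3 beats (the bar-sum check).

1) 0.0ms=0b +127.841ms=3/8b
2) 127.841ms=3/8b +383.523ms=9/8b
3) 511.364ms=3/2b +511.364ms=3/2b
Σ=3b of 3 (176bpm 3/4) — PASS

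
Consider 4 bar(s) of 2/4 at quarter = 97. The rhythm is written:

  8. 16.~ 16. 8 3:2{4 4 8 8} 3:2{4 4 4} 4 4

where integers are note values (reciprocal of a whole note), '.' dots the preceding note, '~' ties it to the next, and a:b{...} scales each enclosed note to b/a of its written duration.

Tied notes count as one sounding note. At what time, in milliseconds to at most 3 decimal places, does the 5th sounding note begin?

1. 0.0ms @ 0 + 463.918ms (3/4)
2. 463.918ms @ 3/4 + 463.918ms (3/4)
3. 927.835ms @ 3/2 + 309.278ms (1/2)
4. 1237.113ms @ 2 + 412.371ms (2/3)
5. 1649.485ms @ 8/3 + 412.371ms (2/3)
6. 2061.856ms @ 10/3 + 206.186ms (1/3)
7. 2268.041ms @ 11/3 + 206.186ms (1/3)
8. 2474.227ms @ 4 + 412.371ms (2/3)
9. 2886.598ms @ 14/3 + 412.371ms (2/3)
10. 3298.969ms @ 16/3 + 412.371ms (2/3)
11. 3711.34ms @ 6 + 618.557ms (1)
12. 4329.897ms @ 7 + 618.557ms (1)

note 5 onset = 8/3b = 1649.485ms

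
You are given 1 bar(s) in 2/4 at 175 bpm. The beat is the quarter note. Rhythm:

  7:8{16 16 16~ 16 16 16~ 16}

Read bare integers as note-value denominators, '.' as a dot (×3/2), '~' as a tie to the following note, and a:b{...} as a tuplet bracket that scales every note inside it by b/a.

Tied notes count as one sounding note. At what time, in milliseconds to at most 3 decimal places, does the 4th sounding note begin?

1. 0.0ms @ 0 + 97.959ms (2/7)
2. 97.959ms @ 2/7 + 97.959ms (2/7)
3. 195.918ms @ 4/7 + 195.918ms (4/7)
4. 391.837ms @ 8/7 + 97.959ms (2/7)
5. 489.796ms @ 10/7 + 195.918ms (4/7)

note 4 onset = 8/7b = 391.837ms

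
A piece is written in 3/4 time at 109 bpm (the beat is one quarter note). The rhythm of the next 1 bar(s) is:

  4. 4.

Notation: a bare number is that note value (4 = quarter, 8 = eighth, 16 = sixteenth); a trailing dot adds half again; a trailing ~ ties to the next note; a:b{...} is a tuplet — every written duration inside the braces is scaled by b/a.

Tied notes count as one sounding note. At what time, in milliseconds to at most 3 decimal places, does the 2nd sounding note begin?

note 2 onset = 3/2b = 825.688ms

1. 0.0ms @ 0 + 825.688ms (3/2)
2. 825.688ms @ 3/2 + 825.688ms (3/2)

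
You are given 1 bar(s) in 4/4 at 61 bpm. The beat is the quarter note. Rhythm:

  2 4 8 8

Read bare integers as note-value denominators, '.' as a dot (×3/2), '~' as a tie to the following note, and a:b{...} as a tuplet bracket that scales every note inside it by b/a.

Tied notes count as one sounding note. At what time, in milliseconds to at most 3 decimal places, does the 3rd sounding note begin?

1. 0.0ms @ 0 + 1967.213ms (2)
2. 1967.213ms @ 2 + 983.607ms (1)
3. 2950.82ms @ 3 + 491.803ms (1/2)
4. 3442.623ms @ 7/2 + 491.803ms (1/2)

note 3 onset = 3b = 2950.82ms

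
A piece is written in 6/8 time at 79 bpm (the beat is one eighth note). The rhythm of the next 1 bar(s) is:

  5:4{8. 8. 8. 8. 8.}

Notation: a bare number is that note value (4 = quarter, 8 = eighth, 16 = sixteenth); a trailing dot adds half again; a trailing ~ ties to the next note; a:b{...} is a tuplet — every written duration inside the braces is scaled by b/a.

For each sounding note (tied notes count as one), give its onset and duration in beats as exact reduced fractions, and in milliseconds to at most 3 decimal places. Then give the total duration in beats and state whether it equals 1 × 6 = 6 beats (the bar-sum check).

1) 0.0ms=0b +911.392ms=6/5b
2) 911.392ms=6/5b +911.392ms=6/5b
3) 1822.785ms=12/5b +911.392ms=6/5b
4) 2734.177ms=18/5b +911.392ms=6/5b
5) 3645.57ms=24/5b +911.392ms=6/5b
Σ=6b of 6 (79bpm 6/8) — PASS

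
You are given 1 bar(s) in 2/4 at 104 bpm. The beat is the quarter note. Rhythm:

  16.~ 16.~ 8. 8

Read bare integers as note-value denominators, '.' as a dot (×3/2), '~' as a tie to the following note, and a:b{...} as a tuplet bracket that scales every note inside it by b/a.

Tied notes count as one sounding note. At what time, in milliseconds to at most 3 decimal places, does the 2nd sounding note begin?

note 2 onset = 3/2b = 865.385ms

1. 0.0ms @ 0 + 865.385ms (3/2)
2. 865.385ms @ 3/2 + 288.462ms (1/2)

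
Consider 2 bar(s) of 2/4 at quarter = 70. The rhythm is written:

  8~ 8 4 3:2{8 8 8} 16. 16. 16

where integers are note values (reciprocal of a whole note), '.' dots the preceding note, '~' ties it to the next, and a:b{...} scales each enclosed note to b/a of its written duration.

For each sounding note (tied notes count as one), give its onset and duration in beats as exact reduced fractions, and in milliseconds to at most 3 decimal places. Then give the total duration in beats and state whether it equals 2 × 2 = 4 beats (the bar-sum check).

1) 0.0ms=0b +857.143ms=1b
2) 857.143ms=1b +857.143ms=1b
3) 1714.286ms=2b +285.714ms=1/3b
4) 2000.0ms=7/3b +285.714ms=1/3b
5) 2285.714ms=8/3b +285.714ms=1/3b
6) 2571.429ms=3b +321.429ms=3/8b
7) 2892.857ms=27/8b +321.429ms=3/8b
8) 3214.286ms=15/4b +214.286ms=1/4b
Σ=4b of 4 (70bpm 2/4) — PASS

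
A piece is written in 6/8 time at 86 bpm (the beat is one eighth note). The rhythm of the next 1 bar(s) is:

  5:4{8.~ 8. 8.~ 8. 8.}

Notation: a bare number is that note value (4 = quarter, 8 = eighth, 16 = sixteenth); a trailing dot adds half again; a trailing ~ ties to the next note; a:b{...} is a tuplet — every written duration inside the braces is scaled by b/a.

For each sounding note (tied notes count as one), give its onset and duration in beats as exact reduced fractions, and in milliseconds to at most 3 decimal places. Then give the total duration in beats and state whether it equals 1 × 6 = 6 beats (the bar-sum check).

1) 0.0ms=0b +1674.419ms=12/5b
2) 1674.419ms=12/5b +1674.419ms=12/5b
3) 3348.837ms=24/5b +837.209ms=6/5b
Σ=6b of 6 (86bpm 6/8) — PASS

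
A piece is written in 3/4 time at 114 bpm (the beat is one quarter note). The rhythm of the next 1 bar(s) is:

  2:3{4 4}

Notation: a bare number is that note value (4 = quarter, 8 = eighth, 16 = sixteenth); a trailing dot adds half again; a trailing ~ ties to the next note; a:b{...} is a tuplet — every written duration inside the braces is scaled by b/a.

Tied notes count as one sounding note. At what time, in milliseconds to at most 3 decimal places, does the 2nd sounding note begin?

1. 0.0ms @ 0 + 789.474ms (3/2)
2. 789.474ms @ 3/2 + 789.474ms (3/2)

note 2 onset = 3/2b = 789.474ms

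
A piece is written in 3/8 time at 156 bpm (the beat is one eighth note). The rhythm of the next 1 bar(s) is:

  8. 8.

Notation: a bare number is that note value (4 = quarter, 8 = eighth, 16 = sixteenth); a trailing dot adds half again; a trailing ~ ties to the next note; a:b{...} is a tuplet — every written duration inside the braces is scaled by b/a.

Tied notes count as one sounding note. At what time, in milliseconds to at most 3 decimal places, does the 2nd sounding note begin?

note 2 onset = 3/2b = 576.923ms

1. 0.0ms @ 0 + 576.923ms (3/2)
2. 576.923ms @ 3/2 + 576.923ms (3/2)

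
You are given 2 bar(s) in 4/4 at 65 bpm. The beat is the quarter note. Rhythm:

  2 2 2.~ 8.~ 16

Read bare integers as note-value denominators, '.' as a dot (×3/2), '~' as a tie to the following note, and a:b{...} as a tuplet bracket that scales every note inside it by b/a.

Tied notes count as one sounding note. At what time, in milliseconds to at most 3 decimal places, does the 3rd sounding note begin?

note 3 onset = 4b = 3692.308ms

1. 0.0ms @ 0 + 1846.154ms (2)
2. 1846.154ms @ 2 + 1846.154ms (2)
3. 3692.308ms @ 4 + 3692.308ms (4)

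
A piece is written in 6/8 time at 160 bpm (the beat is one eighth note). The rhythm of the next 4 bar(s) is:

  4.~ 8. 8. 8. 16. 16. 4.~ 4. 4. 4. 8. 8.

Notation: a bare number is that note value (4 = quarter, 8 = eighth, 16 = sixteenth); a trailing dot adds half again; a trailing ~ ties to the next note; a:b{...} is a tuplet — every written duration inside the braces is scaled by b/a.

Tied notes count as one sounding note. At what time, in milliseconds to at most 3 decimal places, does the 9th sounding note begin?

1. 0.0ms @ 0 + 1687.5ms (9/2)
2. 1687.5ms @ 9/2 + 562.5ms (3/2)
3. 2250.0ms @ 6 + 562.5ms (3/2)
4. 2812.5ms @ 15/2 + 281.25ms (3/4)
5. 3093.75ms @ 33/4 + 281.25ms (3/4)
6. 3375.0ms @ 9 + 2250.0ms (6)
7. 5625.0ms @ 15 + 1125.0ms (3)
8. 6750.0ms @ 18 + 1125.0ms (3)
9. 7875.0ms @ 21 + 562.5ms (3/2)
10. 8437.5ms @ 45/2 + 562.5ms (3/2)

note 9 onset = 21b = 7875.0ms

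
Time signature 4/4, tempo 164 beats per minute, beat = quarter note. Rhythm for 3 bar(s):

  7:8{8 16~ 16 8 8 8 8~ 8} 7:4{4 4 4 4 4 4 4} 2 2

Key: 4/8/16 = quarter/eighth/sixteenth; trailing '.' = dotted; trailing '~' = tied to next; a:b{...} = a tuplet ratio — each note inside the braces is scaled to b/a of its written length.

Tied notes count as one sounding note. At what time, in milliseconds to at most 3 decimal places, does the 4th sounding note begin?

note 4 onset = 12/7b = 627.178ms

1. 0.0ms @ 0 + 209.059ms (4/7)
2. 209.059ms @ 4/7 + 209.059ms (4/7)
3. 418.118ms @ 8/7 + 209.059ms (4/7)
4. 627.178ms @ 12/7 + 209.059ms (4/7)
5. 836.237ms @ 16/7 + 209.059ms (4/7)
6. 1045.296ms @ 20/7 + 418.118ms (8/7)
7. 1463.415ms @ 4 + 209.059ms (4/7)
8. 1672.474ms @ 32/7 + 209.059ms (4/7)
9. 1881.533ms @ 36/7 + 209.059ms (4/7)
10. 2090.592ms @ 40/7 + 209.059ms (4/7)
11. 2299.652ms @ 44/7 + 209.059ms (4/7)
12. 2508.711ms @ 48/7 + 209.059ms (4/7)
13. 2717.77ms @ 52/7 + 209.059ms (4/7)
14. 2926.829ms @ 8 + 731.707ms (2)
15. 3658.537ms @ 10 + 731.707ms (2)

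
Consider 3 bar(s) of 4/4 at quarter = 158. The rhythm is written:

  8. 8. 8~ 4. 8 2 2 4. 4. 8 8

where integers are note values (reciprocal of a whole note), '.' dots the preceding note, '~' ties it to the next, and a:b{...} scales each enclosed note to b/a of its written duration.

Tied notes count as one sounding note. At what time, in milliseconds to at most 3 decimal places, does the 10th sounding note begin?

1. 0.0ms @ 0 + 284.81ms (3/4)
2. 284.81ms @ 3/4 + 284.81ms (3/4)
3. 569.62ms @ 3/2 + 759.494ms (2)
4. 1329.114ms @ 7/2 + 189.873ms (1/2)
5. 1518.987ms @ 4 + 759.494ms (2)
6. 2278.481ms @ 6 + 759.494ms (2)
7. 3037.975ms @ 8 + 569.62ms (3/2)
8. 3607.595ms @ 19/2 + 569.62ms (3/2)
9. 4177.215ms @ 11 + 189.873ms (1/2)
10. 4367.089ms @ 23/2 + 189.873ms (1/2)

note 10 onset = 23/2b = 4367.089ms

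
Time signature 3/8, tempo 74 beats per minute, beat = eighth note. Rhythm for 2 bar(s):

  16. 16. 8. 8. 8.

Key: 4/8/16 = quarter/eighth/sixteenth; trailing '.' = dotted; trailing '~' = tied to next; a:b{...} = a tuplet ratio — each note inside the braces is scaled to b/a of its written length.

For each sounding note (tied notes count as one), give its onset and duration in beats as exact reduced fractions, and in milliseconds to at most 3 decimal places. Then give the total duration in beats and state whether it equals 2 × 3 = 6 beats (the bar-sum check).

1) 0.0ms=0b +608.108ms=3/4b
2) 608.108ms=3/4b +608.108ms=3/4b
3) 1216.216ms=3/2b +1216.216ms=3/2b
4) 2432.432ms=3b +1216.216ms=3/2b
5) 3648.649ms=9/2b +1216.216ms=3/2b
Σ=6b of 6 (74bpm 3/8) — PASS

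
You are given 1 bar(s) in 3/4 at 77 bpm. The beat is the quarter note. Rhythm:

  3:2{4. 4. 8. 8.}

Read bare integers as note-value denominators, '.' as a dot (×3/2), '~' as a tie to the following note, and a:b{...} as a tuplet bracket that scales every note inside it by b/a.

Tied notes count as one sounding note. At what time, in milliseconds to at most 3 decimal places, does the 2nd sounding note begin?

1. 0.0ms @ 0 + 779.221ms (1)
2. 779.221ms @ 1 + 779.221ms (1)
3. 1558.442ms @ 2 + 389.61ms (1/2)
4. 1948.052ms @ 5/2 + 389.61ms (1/2)

note 2 onset = 1b = 779.221ms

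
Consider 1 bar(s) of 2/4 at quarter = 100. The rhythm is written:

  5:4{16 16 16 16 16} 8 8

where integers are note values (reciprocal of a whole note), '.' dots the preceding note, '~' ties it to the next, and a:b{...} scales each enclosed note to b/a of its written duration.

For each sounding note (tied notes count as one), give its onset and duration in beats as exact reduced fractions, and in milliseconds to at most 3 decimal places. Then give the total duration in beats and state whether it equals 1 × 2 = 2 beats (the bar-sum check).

1) 0.0ms=0b +120.0ms=1/5b
2) 120.0ms=1/5b +120.0ms=1/5b
3) 240.0ms=2/5b +120.0ms=1/5b
4) 360.0ms=3/5b +120.0ms=1/5b
5) 480.0ms=4/5b +120.0ms=1/5b
6) 600.0ms=1b +300.0ms=1/2b
7) 900.0ms=3/2b +300.0ms=1/2b
Σ=2b of 2 (100bpm 2/4) — PASS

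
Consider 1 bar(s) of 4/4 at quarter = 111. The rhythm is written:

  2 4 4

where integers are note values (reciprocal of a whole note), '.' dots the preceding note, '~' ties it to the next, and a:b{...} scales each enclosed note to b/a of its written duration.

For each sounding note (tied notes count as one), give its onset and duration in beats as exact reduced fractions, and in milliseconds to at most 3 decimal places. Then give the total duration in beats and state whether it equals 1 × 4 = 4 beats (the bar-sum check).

1) 0.0ms=0b +1081.081ms=2b
2) 1081.081ms=2b +540.541ms=1b
3) 1621.622ms=3b +540.541ms=1b
Σ=4b of 4 (111bpm 4/4) — PASS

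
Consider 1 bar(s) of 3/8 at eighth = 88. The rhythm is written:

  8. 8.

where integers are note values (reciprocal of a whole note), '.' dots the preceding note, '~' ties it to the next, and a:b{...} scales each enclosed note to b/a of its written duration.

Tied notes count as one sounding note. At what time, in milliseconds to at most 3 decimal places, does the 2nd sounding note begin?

1. 0.0ms @ 0 + 1022.727ms (3/2)
2. 1022.727ms @ 3/2 + 1022.727ms (3/2)

note 2 onset = 3/2b = 1022.727ms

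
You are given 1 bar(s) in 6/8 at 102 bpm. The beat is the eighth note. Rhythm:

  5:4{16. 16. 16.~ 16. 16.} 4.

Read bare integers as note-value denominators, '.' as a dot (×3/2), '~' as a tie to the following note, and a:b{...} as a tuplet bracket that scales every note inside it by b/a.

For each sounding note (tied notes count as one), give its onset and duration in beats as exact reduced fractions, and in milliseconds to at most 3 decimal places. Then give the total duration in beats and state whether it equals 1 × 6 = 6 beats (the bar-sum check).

1) 0.0ms=0b +352.941ms=3/5b
2) 352.941ms=3/5b +352.941ms=3/5b
3) 705.882ms=6/5b +705.882ms=6/5b
4) 1411.765ms=12/5b +352.941ms=3/5b
5) 1764.706ms=3b +1764.706ms=3b
Σ=6b of 6 (102bpm 6/8) — PASS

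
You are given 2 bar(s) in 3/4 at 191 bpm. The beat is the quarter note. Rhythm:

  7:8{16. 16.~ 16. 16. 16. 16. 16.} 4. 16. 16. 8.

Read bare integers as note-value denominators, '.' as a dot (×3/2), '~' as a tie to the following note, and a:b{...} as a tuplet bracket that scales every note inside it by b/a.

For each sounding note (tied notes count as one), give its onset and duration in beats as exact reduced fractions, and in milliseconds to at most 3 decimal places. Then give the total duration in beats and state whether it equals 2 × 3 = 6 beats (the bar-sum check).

1) 0.0ms=0b +134.63ms=3/7b
2) 134.63ms=3/7b +269.26ms=6/7b
3) 403.889ms=9/7b +134.63ms=3/7b
4) 538.519ms=12/7b +134.63ms=3/7b
5) 673.149ms=15/7b +134.63ms=3/7b
6) 807.779ms=18/7b +134.63ms=3/7b
7) 942.408ms=3b +471.204ms=3/2b
8) 1413.613ms=9/2b +117.801ms=3/8b
9) 1531.414ms=39/8b +117.801ms=3/8b
10) 1649.215ms=21/4b +235.602ms=3/4b
Σ=6b of 6 (191bpm 3/4) — PASS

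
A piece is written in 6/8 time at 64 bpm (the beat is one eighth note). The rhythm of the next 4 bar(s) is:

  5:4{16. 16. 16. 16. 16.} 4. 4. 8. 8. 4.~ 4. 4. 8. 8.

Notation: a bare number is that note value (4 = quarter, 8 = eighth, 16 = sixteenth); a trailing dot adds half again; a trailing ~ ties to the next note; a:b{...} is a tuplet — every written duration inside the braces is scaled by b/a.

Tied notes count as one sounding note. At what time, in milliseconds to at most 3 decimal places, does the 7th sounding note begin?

1. 0.0ms @ 0 + 562.5ms (3/5)
2. 562.5ms @ 3/5 + 562.5ms (3/5)
3. 1125.0ms @ 6/5 + 562.5ms (3/5)
4. 1687.5ms @ 9/5 + 562.5ms (3/5)
5. 2250.0ms @ 12/5 + 562.5ms (3/5)
6. 2812.5ms @ 3 + 2812.5ms (3)
7. 5625.0ms @ 6 + 2812.5ms (3)
8. 8437.5ms @ 9 + 1406.25ms (3/2)
9. 9843.75ms @ 21/2 + 1406.25ms (3/2)
10. 11250.0ms @ 12 + 5625.0ms (6)
11. 16875.0ms @ 18 + 2812.5ms (3)
12. 19687.5ms @ 21 + 1406.25ms (3/2)
13. 21093.75ms @ 45/2 + 1406.25ms (3/2)

note 7 onset = 6b = 5625.0ms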